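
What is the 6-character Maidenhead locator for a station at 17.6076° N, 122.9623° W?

Add 180° to longitude and 90° to latitude: 57.0377, 107.6076.
Field: 57.0377/20 → 2 → C, 107.6076/10 → 10 → K; chars CK.
Square: 17.0377/2 → 8, 7.6076/1 → 7; chars 87.
Subsquare: 1.0377/0.0833333 → 12 → m, 0.6076/0.0416667 → 14 → o; chars mo.

CK87mo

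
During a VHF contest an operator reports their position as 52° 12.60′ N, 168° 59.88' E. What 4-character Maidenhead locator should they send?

RO42

Offset from 180°W / 90°S: lon 349.00°, lat 142.21°.
Field (20°×10°, letters A–R): 349.00/20 → 17 → R, 142.21/10 → 14 → O; chars RO.
Square (2°×1°, digits 0–9): 9.00/2 → 4, 2.21/1 → 2; chars 42.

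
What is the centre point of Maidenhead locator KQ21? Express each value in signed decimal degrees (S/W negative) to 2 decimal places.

71.50, 25.00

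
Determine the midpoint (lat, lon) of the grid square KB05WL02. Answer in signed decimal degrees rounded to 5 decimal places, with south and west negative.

Field K=10, B=1: +10·20° lon, +1·10° lat → SW at lon 20°, lat -80°.
Square 0, 5: +0·2° lon, +5·1° lat → SW at lon 20°, lat -75°.
Subsquare w=22, l=11: +22·0.0833333° lon, +11·0.0416667° lat → SW at lon 21.8333°, lat -74.5417°.
Extended square 0, 2: +0·0.00833333° lon, +2·0.00416667° lat → SW at lon 21.8333°, lat -74.5333°.
Cell spans 0.00833333° lon × 0.00416667° lat. Centre is SW corner plus half of each.
latitude -74.53125, longitude 21.83750.

-74.53125, 21.83750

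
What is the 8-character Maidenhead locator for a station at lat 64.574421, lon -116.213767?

Shift to the Maidenhead origin (180°W, 90°S): lon 63.78623, lat 154.57442.
Field: lon ⌊63.78623/20⌋ = 3 → D; lat ⌊154.57442/10⌋ = 15 → P.
Square: lon ⌊3.78623/2⌋ = 1; lat ⌊4.57442/1⌋ = 4.
Subsquare: lon ⌊1.78623/0.0833333⌋ = 21 → v; lat ⌊0.57442/0.0416667⌋ = 13 → n.
Extended square: lon ⌊0.03623/0.00833333⌋ = 4; lat ⌊0.03275/0.00416667⌋ = 7.

DP14vn47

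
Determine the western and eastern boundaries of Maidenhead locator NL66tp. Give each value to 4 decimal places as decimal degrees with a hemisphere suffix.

93.5833° E, 93.6667° E

Field N=13, L=11: +13·20° lon, +11·10° lat → SW at lon 80°, lat 20°.
Square 6, 6: +6·2° lon, +6·1° lat → SW at lon 92°, lat 26°.
Subsquare t=19, p=15: +19·0.0833333° lon, +15·0.0416667° lat → SW at lon 93.5833°, lat 26.625°.
Cell spans 0.0833333° lon × 0.0416667° lat.
west 93.5833° E, east 93.6667° E.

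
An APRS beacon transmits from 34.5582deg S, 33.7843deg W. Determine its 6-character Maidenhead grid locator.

Offset from 180°W / 90°S: lon 146.2157°, lat 55.4418°.
Field (20°×10°, letters A–R): lon ⌊146.2157/20⌋ = 7 → H; lat ⌊55.4418/10⌋ = 5 → F.
Square (2°×1°, digits 0–9): lon ⌊6.2157/2⌋ = 3; lat ⌊5.4418/1⌋ = 5.
Subsquare (5′×2.5′, letters a–x): lon ⌊0.2157/0.0833333⌋ = 2 → c; lat ⌊0.4418/0.0416667⌋ = 10 → k.

HF35ck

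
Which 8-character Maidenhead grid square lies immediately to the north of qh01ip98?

Latitude extended square 8; +1 → 9.
The longitude characters are unchanged.

QH01ip99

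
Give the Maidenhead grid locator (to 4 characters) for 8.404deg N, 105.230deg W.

DJ78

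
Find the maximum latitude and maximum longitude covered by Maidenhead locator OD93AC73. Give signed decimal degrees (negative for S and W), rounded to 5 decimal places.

-56.90000, 118.06667

Field O=14, D=3: +14·20° lon, +3·10° lat → SW at lon 100°, lat -60°.
Square 9, 3: +9·2° lon, +3·1° lat → SW at lon 118°, lat -57°.
Subsquare a=0, c=2: +0·0.0833333° lon, +2·0.0416667° lat → SW at lon 118°, lat -56.9167°.
Extended square 7, 3: +7·0.00833333° lon, +3·0.00416667° lat → SW at lon 118.058°, lat -56.9042°.
Cell spans 0.00833333° lon × 0.00416667° lat. NE corner is SW corner plus one full cell.
latitude -56.90000, longitude 118.06667.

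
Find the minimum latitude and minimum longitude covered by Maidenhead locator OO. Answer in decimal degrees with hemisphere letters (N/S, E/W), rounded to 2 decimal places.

50.00° N, 100.00° E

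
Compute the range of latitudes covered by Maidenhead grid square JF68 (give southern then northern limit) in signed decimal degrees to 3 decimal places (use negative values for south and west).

Field J=9, F=5: +9·20° lon, +5·10° lat → SW at lon 0°, lat -40°.
Square 6, 8: +6·2° lon, +8·1° lat → SW at lon 12°, lat -32°.
Cell spans 2° lon × 1° lat.
south -32.000, north -31.000.

-32.000, -31.000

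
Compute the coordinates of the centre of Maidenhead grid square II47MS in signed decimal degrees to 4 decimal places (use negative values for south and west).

Field I=8, I=8: +8·20° lon, +8·10° lat → SW at lon -20°, lat -10°.
Square 4, 7: +4·2° lon, +7·1° lat → SW at lon -12°, lat -3°.
Subsquare m=12, s=18: +12·0.0833333° lon, +18·0.0416667° lat → SW at lon -11°, lat -2.25°.
Cell spans 0.0833333° lon × 0.0416667° lat. Centre is SW corner plus half of each.
latitude -2.2292, longitude -10.9583.

-2.2292, -10.9583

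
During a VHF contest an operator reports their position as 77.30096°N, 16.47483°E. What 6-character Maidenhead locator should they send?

JQ87fh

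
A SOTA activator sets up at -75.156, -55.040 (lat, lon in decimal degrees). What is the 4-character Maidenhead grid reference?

GB24

Add 180° to longitude and 90° to latitude: 124.96, 14.84.
Field: 124.96/20 → 6 → G, 14.84/10 → 1 → B; chars GB.
Square: 4.96/2 → 2, 4.84/1 → 4; chars 24.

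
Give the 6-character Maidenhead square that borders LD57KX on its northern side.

LD58ka

Latitude subsquare x = 23; +1 → 24, wraps to 0 = a, carry into square.
Latitude square 7; +1 → 8.
The longitude characters are unchanged.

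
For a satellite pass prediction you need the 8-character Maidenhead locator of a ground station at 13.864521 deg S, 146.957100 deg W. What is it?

BH66md52

Shift to the Maidenhead origin (180°W, 90°S): lon 33.04290, lat 76.13548.
Field (20°×10°, letters A–R): 33.04290/20 → 1 → B, 76.13548/10 → 7 → H; chars BH.
Square (2°×1°, digits 0–9): 13.04290/2 → 6, 6.13548/1 → 6; chars 66.
Subsquare (5′×2.5′, letters a–x): 1.04290/0.0833333 → 12 → m, 0.13548/0.0416667 → 3 → d; chars md.
Extended square (30″×15″, digits 0–9): 0.04290/0.00833333 → 5, 0.01048/0.00416667 → 2; chars 52.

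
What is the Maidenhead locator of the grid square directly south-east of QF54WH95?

Longitude extended square 9; +1 → 10, wraps to 0, carry into subsquare.
Longitude subsquare w = 22; +1 → 23 = x.
Latitude extended square 5; −1 → 4.

QF54xh04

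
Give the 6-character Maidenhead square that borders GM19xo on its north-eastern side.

Longitude subsquare x = 23; +1 → 24, wraps to 0 = a, carry into square.
Longitude square 1; +1 → 2.
Latitude subsquare o = 14; +1 → 15 = p.

GM29ap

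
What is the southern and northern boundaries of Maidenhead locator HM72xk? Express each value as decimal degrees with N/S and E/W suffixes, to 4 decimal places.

32.4167° N, 32.4583° N

Field H=7, M=12: +7·20° lon, +12·10° lat → SW at lon -40°, lat 30°.
Square 7, 2: +7·2° lon, +2·1° lat → SW at lon -26°, lat 32°.
Subsquare x=23, k=10: +23·0.0833333° lon, +10·0.0416667° lat → SW at lon -24.0833°, lat 32.4167°.
Cell spans 0.0833333° lon × 0.0416667° lat.
south 32.4167° N, north 32.4583° N.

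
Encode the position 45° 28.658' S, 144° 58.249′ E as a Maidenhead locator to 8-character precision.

QE24lm65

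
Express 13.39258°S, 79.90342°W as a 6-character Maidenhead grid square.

Add 180° to longitude and 90° to latitude: 100.0966, 76.6074.
Field (20°×10°, letters A–R): 100.0966/20 → 5 → F, 76.6074/10 → 7 → H; chars FH.
Square (2°×1°, digits 0–9): 0.0966/2 → 0, 6.6074/1 → 6; chars 06.
Subsquare (5′×2.5′, letters a–x): 0.0966/0.0833333 → 1 → b, 0.6074/0.0416667 → 14 → o; chars bo.

FH06bo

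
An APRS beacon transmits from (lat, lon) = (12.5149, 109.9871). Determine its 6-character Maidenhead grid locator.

OK42xm

Shift to the Maidenhead origin (180°W, 90°S): lon 289.9871, lat 102.5149.
Field: 289.9871/20 → 14 → O, 102.5149/10 → 10 → K; chars OK.
Square: 9.9871/2 → 4, 2.5149/1 → 2; chars 42.
Subsquare: 1.9871/0.0833333 → 23 → x, 0.5149/0.0416667 → 12 → m; chars xm.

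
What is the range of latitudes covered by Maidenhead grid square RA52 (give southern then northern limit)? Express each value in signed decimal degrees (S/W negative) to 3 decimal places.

Field R=17, A=0: +17·20° lon, +0·10° lat → SW at lon 160°, lat -90°.
Square 5, 2: +5·2° lon, +2·1° lat → SW at lon 170°, lat -88°.
Cell spans 2° lon × 1° lat.
south -88.000, north -87.000.

-88.000, -87.000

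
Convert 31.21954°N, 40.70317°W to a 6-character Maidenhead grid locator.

GM91pf

Offset from 180°W / 90°S: lon 139.2968°, lat 121.2195°.
Field: lon ⌊139.2968/20⌋ = 6 → G; lat ⌊121.2195/10⌋ = 12 → M.
Square: lon ⌊19.2968/2⌋ = 9; lat ⌊1.2195/1⌋ = 1.
Subsquare: lon ⌊1.2968/0.0833333⌋ = 15 → p; lat ⌊0.2195/0.0416667⌋ = 5 → f.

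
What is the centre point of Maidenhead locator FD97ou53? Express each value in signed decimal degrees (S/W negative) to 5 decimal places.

-52.15208, -60.78750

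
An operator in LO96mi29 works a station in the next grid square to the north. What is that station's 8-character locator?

Latitude extended square 9; +1 → 10, wraps to 0, carry into subsquare.
Latitude subsquare i = 8; +1 → 9 = j.
The longitude characters are unchanged.

LO96mj20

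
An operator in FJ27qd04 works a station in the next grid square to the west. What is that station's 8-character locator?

FJ27pd94

Longitude extended square 0; −1 → -1, wraps to 9, carry into subsquare.
Longitude subsquare q = 16; −1 → 15 = p.
The latitude characters are unchanged.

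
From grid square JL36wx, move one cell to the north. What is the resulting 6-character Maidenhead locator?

Latitude subsquare x = 23; +1 → 24, wraps to 0 = a, carry into square.
Latitude square 6; +1 → 7.
The longitude characters are unchanged.

JL37wa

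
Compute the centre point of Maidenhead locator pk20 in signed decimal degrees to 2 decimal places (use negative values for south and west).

10.50, 125.00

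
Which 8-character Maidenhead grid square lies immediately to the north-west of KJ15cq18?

Longitude extended square 1; −1 → 0.
Latitude extended square 8; +1 → 9.

KJ15cq09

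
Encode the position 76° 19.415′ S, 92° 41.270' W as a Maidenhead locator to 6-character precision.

EB33pq

Offset from 180°W / 90°S: lon 87.3122°, lat 13.6764°.
Field (20°×10°, letters A–R): lon ⌊87.3122/20⌋ = 4 → E; lat ⌊13.6764/10⌋ = 1 → B.
Square (2°×1°, digits 0–9): lon ⌊7.3122/2⌋ = 3; lat ⌊3.6764/1⌋ = 3.
Subsquare (5′×2.5′, letters a–x): lon ⌊1.3122/0.0833333⌋ = 15 → p; lat ⌊0.6764/0.0416667⌋ = 16 → q.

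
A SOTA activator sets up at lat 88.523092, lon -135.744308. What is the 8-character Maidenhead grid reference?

CR28dm05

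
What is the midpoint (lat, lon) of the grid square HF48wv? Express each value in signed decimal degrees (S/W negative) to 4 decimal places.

Field H=7, F=5: +7·20° lon, +5·10° lat → SW at lon -40°, lat -40°.
Square 4, 8: +4·2° lon, +8·1° lat → SW at lon -32°, lat -32°.
Subsquare w=22, v=21: +22·0.0833333° lon, +21·0.0416667° lat → SW at lon -30.1667°, lat -31.125°.
Cell spans 0.0833333° lon × 0.0416667° lat. Centre is SW corner plus half of each.
latitude -31.1042, longitude -30.1250.

-31.1042, -30.1250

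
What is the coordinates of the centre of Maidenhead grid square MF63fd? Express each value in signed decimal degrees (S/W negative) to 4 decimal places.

Field M=12, F=5: +12·20° lon, +5·10° lat → SW at lon 60°, lat -40°.
Square 6, 3: +6·2° lon, +3·1° lat → SW at lon 72°, lat -37°.
Subsquare f=5, d=3: +5·0.0833333° lon, +3·0.0416667° lat → SW at lon 72.4167°, lat -36.875°.
Cell spans 0.0833333° lon × 0.0416667° lat. Centre is SW corner plus half of each.
latitude -36.8542, longitude 72.4583.

-36.8542, 72.4583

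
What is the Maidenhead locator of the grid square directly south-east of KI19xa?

KI28ax

Longitude subsquare x = 23; +1 → 24, wraps to 0 = a, carry into square.
Longitude square 1; +1 → 2.
Latitude subsquare a = 0; −1 → -1, wraps to 23 = x, carry into square.
Latitude square 9; −1 → 8.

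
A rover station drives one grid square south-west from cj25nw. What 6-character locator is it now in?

CJ25mv

Longitude subsquare n = 13; −1 → 12 = m.
Latitude subsquare w = 22; −1 → 21 = v.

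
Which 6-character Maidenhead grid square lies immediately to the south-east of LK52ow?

Longitude subsquare o = 14; +1 → 15 = p.
Latitude subsquare w = 22; −1 → 21 = v.

LK52pv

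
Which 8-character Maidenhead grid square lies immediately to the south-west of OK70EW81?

OK70ew70

Longitude extended square 8; −1 → 7.
Latitude extended square 1; −1 → 0.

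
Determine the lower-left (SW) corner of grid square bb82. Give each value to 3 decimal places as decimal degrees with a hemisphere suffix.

78.000° S, 144.000° W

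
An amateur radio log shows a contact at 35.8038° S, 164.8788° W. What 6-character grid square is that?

AF74ne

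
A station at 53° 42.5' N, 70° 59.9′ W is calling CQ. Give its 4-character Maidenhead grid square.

FO43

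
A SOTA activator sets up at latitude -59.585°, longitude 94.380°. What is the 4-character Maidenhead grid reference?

ND70

Add 180° to longitude and 90° to latitude: 274.38, 30.41.
Field: lon ⌊274.38/20⌋ = 13 → N; lat ⌊30.41/10⌋ = 3 → D.
Square: lon ⌊14.38/2⌋ = 7; lat ⌊0.41/1⌋ = 0.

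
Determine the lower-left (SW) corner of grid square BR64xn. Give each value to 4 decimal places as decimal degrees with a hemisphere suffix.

Field B=1, R=17: +1·20° lon, +17·10° lat → SW at lon -160°, lat 80°.
Square 6, 4: +6·2° lon, +4·1° lat → SW at lon -148°, lat 84°.
Subsquare x=23, n=13: +23·0.0833333° lon, +13·0.0416667° lat → SW at lon -146.083°, lat 84.5417°.
latitude 84.5417° N, longitude 146.0833° W.

84.5417° N, 146.0833° W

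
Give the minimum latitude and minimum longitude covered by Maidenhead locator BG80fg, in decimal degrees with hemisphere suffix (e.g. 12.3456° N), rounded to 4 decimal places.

29.7500° S, 143.5833° W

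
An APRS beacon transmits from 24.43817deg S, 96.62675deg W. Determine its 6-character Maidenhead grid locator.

EG15qn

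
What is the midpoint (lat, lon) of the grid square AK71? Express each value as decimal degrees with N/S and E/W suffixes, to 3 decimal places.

11.500° N, 165.000° W

Field A=0, K=10: +0·20° lon, +10·10° lat → SW at lon -180°, lat 10°.
Square 7, 1: +7·2° lon, +1·1° lat → SW at lon -166°, lat 11°.
Cell spans 2° lon × 1° lat. Centre is SW corner plus half of each.
latitude 11.500° N, longitude 165.000° W.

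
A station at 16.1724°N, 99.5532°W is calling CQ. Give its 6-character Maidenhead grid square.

EK06fe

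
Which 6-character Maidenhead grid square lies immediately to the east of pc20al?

PC20bl

Longitude subsquare a = 0; +1 → 1 = b.
The latitude characters are unchanged.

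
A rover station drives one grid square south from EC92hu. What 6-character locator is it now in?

EC92ht

Latitude subsquare u = 20; −1 → 19 = t.
The longitude characters are unchanged.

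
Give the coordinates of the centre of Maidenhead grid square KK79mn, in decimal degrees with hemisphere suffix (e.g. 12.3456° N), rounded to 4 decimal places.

Field K=10, K=10: +10·20° lon, +10·10° lat → SW at lon 20°, lat 10°.
Square 7, 9: +7·2° lon, +9·1° lat → SW at lon 34°, lat 19°.
Subsquare m=12, n=13: +12·0.0833333° lon, +13·0.0416667° lat → SW at lon 35°, lat 19.5417°.
Cell spans 0.0833333° lon × 0.0416667° lat. Centre is SW corner plus half of each.
latitude 19.5625° N, longitude 35.0417° E.

19.5625° N, 35.0417° E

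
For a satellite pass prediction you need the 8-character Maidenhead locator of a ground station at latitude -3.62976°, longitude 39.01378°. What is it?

KI96mi18

Add 180° to longitude and 90° to latitude: 219.01378, 86.37024.
Field: 219.01378/20 → 10 → K, 86.37024/10 → 8 → I; chars KI.
Square: 19.01378/2 → 9, 6.37024/1 → 6; chars 96.
Subsquare: 1.01378/0.0833333 → 12 → m, 0.37024/0.0416667 → 8 → i; chars mi.
Extended square: 0.01378/0.00833333 → 1, 0.03691/0.00416667 → 8; chars 18.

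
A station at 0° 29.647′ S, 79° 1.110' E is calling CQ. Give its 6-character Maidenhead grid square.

Shift to the Maidenhead origin (180°W, 90°S): lon 259.0185, lat 89.5059.
Field: lon ⌊259.0185/20⌋ = 12 → M; lat ⌊89.5059/10⌋ = 8 → I.
Square: lon ⌊19.0185/2⌋ = 9; lat ⌊9.5059/1⌋ = 9.
Subsquare: lon ⌊1.0185/0.0833333⌋ = 12 → m; lat ⌊0.5059/0.0416667⌋ = 12 → m.

MI99mm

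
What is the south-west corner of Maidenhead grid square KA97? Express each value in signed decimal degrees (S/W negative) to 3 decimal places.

Field K=10, A=0: +10·20° lon, +0·10° lat → SW at lon 20°, lat -90°.
Square 9, 7: +9·2° lon, +7·1° lat → SW at lon 38°, lat -83°.
latitude -83.000, longitude 38.000.

-83.000, 38.000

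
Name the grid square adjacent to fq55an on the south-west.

FQ45xm

Longitude subsquare a = 0; −1 → -1, wraps to 23 = x, carry into square.
Longitude square 5; −1 → 4.
Latitude subsquare n = 13; −1 → 12 = m.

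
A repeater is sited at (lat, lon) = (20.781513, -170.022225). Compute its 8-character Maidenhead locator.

Shift to the Maidenhead origin (180°W, 90°S): lon 9.97778, lat 110.78151.
Field: 9.97778/20 → 0 → A, 110.78151/10 → 11 → L; chars AL.
Square: 9.97778/2 → 4, 0.78151/1 → 0; chars 40.
Subsquare: 1.97778/0.0833333 → 23 → x, 0.78151/0.0416667 → 18 → s; chars xs.
Extended square: 0.06111/0.00833333 → 7, 0.03151/0.00416667 → 7; chars 77.

AL40xs77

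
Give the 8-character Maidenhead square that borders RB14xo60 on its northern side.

RB14xo61

Latitude extended square 0; +1 → 1.
The longitude characters are unchanged.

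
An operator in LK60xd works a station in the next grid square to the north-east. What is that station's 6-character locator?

Longitude subsquare x = 23; +1 → 24, wraps to 0 = a, carry into square.
Longitude square 6; +1 → 7.
Latitude subsquare d = 3; +1 → 4 = e.

LK70ae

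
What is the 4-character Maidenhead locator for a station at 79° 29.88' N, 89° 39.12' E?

Offset from 180°W / 90°S: lon 269.65°, lat 169.50°.
Field: lon ⌊269.65/20⌋ = 13 → N; lat ⌊169.50/10⌋ = 16 → Q.
Square: lon ⌊9.65/2⌋ = 4; lat ⌊9.50/1⌋ = 9.

NQ49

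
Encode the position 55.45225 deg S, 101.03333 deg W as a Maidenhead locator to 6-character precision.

Add 180° to longitude and 90° to latitude: 78.9667, 34.5478.
Field: lon ⌊78.9667/20⌋ = 3 → D; lat ⌊34.5478/10⌋ = 3 → D.
Square: lon ⌊18.9667/2⌋ = 9; lat ⌊4.5478/1⌋ = 4.
Subsquare: lon ⌊0.9667/0.0833333⌋ = 11 → l; lat ⌊0.5478/0.0416667⌋ = 13 → n.

DD94ln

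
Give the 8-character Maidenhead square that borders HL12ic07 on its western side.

HL12hc97

Longitude extended square 0; −1 → -1, wraps to 9, carry into subsquare.
Longitude subsquare i = 8; −1 → 7 = h.
The latitude characters are unchanged.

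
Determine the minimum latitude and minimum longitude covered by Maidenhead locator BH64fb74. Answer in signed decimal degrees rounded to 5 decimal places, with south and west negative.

Field B=1, H=7: +1·20° lon, +7·10° lat → SW at lon -160°, lat -20°.
Square 6, 4: +6·2° lon, +4·1° lat → SW at lon -148°, lat -16°.
Subsquare f=5, b=1: +5·0.0833333° lon, +1·0.0416667° lat → SW at lon -147.583°, lat -15.9583°.
Extended square 7, 4: +7·0.00833333° lon, +4·0.00416667° lat → SW at lon -147.525°, lat -15.9417°.
latitude -15.94167, longitude -147.52500.

-15.94167, -147.52500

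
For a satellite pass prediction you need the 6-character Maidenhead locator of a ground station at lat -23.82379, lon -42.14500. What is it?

Offset from 180°W / 90°S: lon 137.8550°, lat 66.1762°.
Field: lon ⌊137.8550/20⌋ = 6 → G; lat ⌊66.1762/10⌋ = 6 → G.
Square: lon ⌊17.8550/2⌋ = 8; lat ⌊6.1762/1⌋ = 6.
Subsquare: lon ⌊1.8550/0.0833333⌋ = 22 → w; lat ⌊0.1762/0.0416667⌋ = 4 → e.

GG86we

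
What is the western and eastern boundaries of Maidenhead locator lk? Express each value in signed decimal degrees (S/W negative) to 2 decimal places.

40.00, 60.00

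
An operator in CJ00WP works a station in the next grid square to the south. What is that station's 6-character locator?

Latitude subsquare p = 15; −1 → 14 = o.
The longitude characters are unchanged.

CJ00wo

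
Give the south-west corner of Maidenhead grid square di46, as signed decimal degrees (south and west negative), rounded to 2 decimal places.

-4.00, -112.00

Field D=3, I=8: +3·20° lon, +8·10° lat → SW at lon -120°, lat -10°.
Square 4, 6: +4·2° lon, +6·1° lat → SW at lon -112°, lat -4°.
latitude -4.00, longitude -112.00.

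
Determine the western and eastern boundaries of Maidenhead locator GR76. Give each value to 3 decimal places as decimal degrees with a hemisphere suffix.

46.000° W, 44.000° W

Field G=6, R=17: +6·20° lon, +17·10° lat → SW at lon -60°, lat 80°.
Square 7, 6: +7·2° lon, +6·1° lat → SW at lon -46°, lat 86°.
Cell spans 2° lon × 1° lat.
west 46.000° W, east 44.000° W.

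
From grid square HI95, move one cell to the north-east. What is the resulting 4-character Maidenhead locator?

Longitude square 9; +1 → 10, wraps to 0, carry into field.
Longitude field H = 7; +1 → 8 = I.
Latitude square 5; +1 → 6.

II06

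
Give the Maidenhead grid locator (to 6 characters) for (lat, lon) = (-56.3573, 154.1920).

Shift to the Maidenhead origin (180°W, 90°S): lon 334.1920, lat 33.6427.
Field (20°×10°, letters A–R): lon ⌊334.1920/20⌋ = 16 → Q; lat ⌊33.6427/10⌋ = 3 → D.
Square (2°×1°, digits 0–9): lon ⌊14.1920/2⌋ = 7; lat ⌊3.6427/1⌋ = 3.
Subsquare (5′×2.5′, letters a–x): lon ⌊0.1920/0.0833333⌋ = 2 → c; lat ⌊0.6427/0.0416667⌋ = 15 → p.

QD73cp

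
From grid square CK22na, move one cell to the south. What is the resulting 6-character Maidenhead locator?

CK21nx

Latitude subsquare a = 0; −1 → -1, wraps to 23 = x, carry into square.
Latitude square 2; −1 → 1.
The longitude characters are unchanged.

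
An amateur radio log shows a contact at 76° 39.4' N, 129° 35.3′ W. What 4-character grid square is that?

CQ56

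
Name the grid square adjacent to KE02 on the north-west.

JE93

Longitude square 0; −1 → -1, wraps to 9, carry into field.
Longitude field K = 10; −1 → 9 = J.
Latitude square 2; +1 → 3.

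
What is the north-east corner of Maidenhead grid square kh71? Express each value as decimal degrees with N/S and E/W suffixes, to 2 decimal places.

18.00° S, 36.00° E

Field K=10, H=7: +10·20° lon, +7·10° lat → SW at lon 20°, lat -20°.
Square 7, 1: +7·2° lon, +1·1° lat → SW at lon 34°, lat -19°.
Cell spans 2° lon × 1° lat. NE corner is SW corner plus one full cell.
latitude 18.00° S, longitude 36.00° E.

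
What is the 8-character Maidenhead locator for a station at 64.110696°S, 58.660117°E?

LC95hv93

Add 180° to longitude and 90° to latitude: 238.66012, 25.88930.
Field: 238.66012/20 → 11 → L, 25.88930/10 → 2 → C; chars LC.
Square: 18.66012/2 → 9, 5.88930/1 → 5; chars 95.
Subsquare: 0.66012/0.0833333 → 7 → h, 0.88930/0.0416667 → 21 → v; chars hv.
Extended square: 0.07678/0.00833333 → 9, 0.01430/0.00416667 → 3; chars 93.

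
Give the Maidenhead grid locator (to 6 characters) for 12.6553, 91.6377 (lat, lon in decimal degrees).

Shift to the Maidenhead origin (180°W, 90°S): lon 271.6377, lat 102.6553.
Field: lon ⌊271.6377/20⌋ = 13 → N; lat ⌊102.6553/10⌋ = 10 → K.
Square: lon ⌊11.6377/2⌋ = 5; lat ⌊2.6553/1⌋ = 2.
Subsquare: lon ⌊1.6377/0.0833333⌋ = 19 → t; lat ⌊0.6553/0.0416667⌋ = 15 → p.

NK52tp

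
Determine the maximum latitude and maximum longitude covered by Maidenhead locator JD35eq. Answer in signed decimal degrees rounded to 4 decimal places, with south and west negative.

-54.2917, 6.4167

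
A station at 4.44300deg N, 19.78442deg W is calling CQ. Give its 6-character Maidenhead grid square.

Add 180° to longitude and 90° to latitude: 160.2156, 94.4430.
Field (20°×10°, letters A–R): 160.2156/20 → 8 → I, 94.4430/10 → 9 → J; chars IJ.
Square (2°×1°, digits 0–9): 0.2156/2 → 0, 4.4430/1 → 4; chars 04.
Subsquare (5′×2.5′, letters a–x): 0.2156/0.0833333 → 2 → c, 0.4430/0.0416667 → 10 → k; chars ck.

IJ04ck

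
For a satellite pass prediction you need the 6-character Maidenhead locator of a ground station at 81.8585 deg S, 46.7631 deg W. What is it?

GA68od

Shift to the Maidenhead origin (180°W, 90°S): lon 133.2369, lat 8.1415.
Field (20°×10°, letters A–R): lon ⌊133.2369/20⌋ = 6 → G; lat ⌊8.1415/10⌋ = 0 → A.
Square (2°×1°, digits 0–9): lon ⌊13.2369/2⌋ = 6; lat ⌊8.1415/1⌋ = 8.
Subsquare (5′×2.5′, letters a–x): lon ⌊1.2369/0.0833333⌋ = 14 → o; lat ⌊0.1415/0.0416667⌋ = 3 → d.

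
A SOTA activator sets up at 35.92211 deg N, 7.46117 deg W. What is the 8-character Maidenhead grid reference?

Offset from 180°W / 90°S: lon 172.53883°, lat 125.92211°.
Field: 172.53883/20 → 8 → I, 125.92211/10 → 12 → M; chars IM.
Square: 12.53883/2 → 6, 5.92211/1 → 5; chars 65.
Subsquare: 0.53883/0.0833333 → 6 → g, 0.92211/0.0416667 → 22 → w; chars gw.
Extended square: 0.03883/0.00833333 → 4, 0.00544/0.00416667 → 1; chars 41.

IM65gw41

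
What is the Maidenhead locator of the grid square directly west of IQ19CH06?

IQ19bh96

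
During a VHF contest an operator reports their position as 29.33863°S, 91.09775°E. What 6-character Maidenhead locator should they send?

Add 180° to longitude and 90° to latitude: 271.0978, 60.6614.
Field: lon ⌊271.0978/20⌋ = 13 → N; lat ⌊60.6614/10⌋ = 6 → G.
Square: lon ⌊11.0978/2⌋ = 5; lat ⌊0.6614/1⌋ = 0.
Subsquare: lon ⌊1.0978/0.0833333⌋ = 13 → n; lat ⌊0.6614/0.0416667⌋ = 15 → p.

NG50np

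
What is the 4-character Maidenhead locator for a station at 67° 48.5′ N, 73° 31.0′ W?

FP37

Offset from 180°W / 90°S: lon 106.48°, lat 157.81°.
Field: lon ⌊106.48/20⌋ = 5 → F; lat ⌊157.81/10⌋ = 15 → P.
Square: lon ⌊6.48/2⌋ = 3; lat ⌊7.81/1⌋ = 7.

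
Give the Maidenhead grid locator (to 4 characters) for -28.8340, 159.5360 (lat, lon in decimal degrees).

QG91

Add 180° to longitude and 90° to latitude: 339.54, 61.17.
Field: 339.54/20 → 16 → Q, 61.17/10 → 6 → G; chars QG.
Square: 19.54/2 → 9, 1.17/1 → 1; chars 91.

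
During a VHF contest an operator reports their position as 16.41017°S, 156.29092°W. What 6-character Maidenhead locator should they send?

BH13uo

Shift to the Maidenhead origin (180°W, 90°S): lon 23.7091, lat 73.5898.
Field: 23.7091/20 → 1 → B, 73.5898/10 → 7 → H; chars BH.
Square: 3.7091/2 → 1, 3.5898/1 → 3; chars 13.
Subsquare: 1.7091/0.0833333 → 20 → u, 0.5898/0.0416667 → 14 → o; chars uo.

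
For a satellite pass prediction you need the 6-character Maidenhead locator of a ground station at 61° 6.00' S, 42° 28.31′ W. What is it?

GC88sv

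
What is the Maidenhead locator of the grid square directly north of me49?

Latitude square 9; +1 → 10, wraps to 0, carry into field.
Latitude field E = 4; +1 → 5 = F.
The longitude characters are unchanged.

MF40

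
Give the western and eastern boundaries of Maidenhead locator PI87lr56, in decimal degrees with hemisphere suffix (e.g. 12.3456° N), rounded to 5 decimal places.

Field P=15, I=8: +15·20° lon, +8·10° lat → SW at lon 120°, lat -10°.
Square 8, 7: +8·2° lon, +7·1° lat → SW at lon 136°, lat -3°.
Subsquare l=11, r=17: +11·0.0833333° lon, +17·0.0416667° lat → SW at lon 136.917°, lat -2.29167°.
Extended square 5, 6: +5·0.00833333° lon, +6·0.00416667° lat → SW at lon 136.958°, lat -2.26667°.
Cell spans 0.00833333° lon × 0.00416667° lat.
west 136.95833° E, east 136.96667° E.

136.95833° E, 136.96667° E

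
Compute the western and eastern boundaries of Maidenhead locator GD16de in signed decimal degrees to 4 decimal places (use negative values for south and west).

-57.7500, -57.6667

Field G=6, D=3: +6·20° lon, +3·10° lat → SW at lon -60°, lat -60°.
Square 1, 6: +1·2° lon, +6·1° lat → SW at lon -58°, lat -54°.
Subsquare d=3, e=4: +3·0.0833333° lon, +4·0.0416667° lat → SW at lon -57.75°, lat -53.8333°.
Cell spans 0.0833333° lon × 0.0416667° lat.
west -57.7500, east -57.6667.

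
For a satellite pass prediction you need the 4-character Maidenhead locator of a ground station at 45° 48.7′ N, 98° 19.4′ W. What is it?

Shift to the Maidenhead origin (180°W, 90°S): lon 81.68, lat 135.81.
Field: 81.68/20 → 4 → E, 135.81/10 → 13 → N; chars EN.
Square: 1.68/2 → 0, 5.81/1 → 5; chars 05.

EN05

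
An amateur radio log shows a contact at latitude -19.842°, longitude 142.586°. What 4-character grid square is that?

Shift to the Maidenhead origin (180°W, 90°S): lon 322.59, lat 70.16.
Field: 322.59/20 → 16 → Q, 70.16/10 → 7 → H; chars QH.
Square: 2.59/2 → 1, 0.16/1 → 0; chars 10.

QH10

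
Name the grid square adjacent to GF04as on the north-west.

FF94xt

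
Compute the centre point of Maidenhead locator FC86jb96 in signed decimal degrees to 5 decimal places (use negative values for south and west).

Field F=5, C=2: +5·20° lon, +2·10° lat → SW at lon -80°, lat -70°.
Square 8, 6: +8·2° lon, +6·1° lat → SW at lon -64°, lat -64°.
Subsquare j=9, b=1: +9·0.0833333° lon, +1·0.0416667° lat → SW at lon -63.25°, lat -63.9583°.
Extended square 9, 6: +9·0.00833333° lon, +6·0.00416667° lat → SW at lon -63.175°, lat -63.9333°.
Cell spans 0.00833333° lon × 0.00416667° lat. Centre is SW corner plus half of each.
latitude -63.93125, longitude -63.17083.

-63.93125, -63.17083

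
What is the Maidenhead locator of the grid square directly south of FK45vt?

Latitude subsquare t = 19; −1 → 18 = s.
The longitude characters are unchanged.

FK45vs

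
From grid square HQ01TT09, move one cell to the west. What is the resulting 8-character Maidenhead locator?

Longitude extended square 0; −1 → -1, wraps to 9, carry into subsquare.
Longitude subsquare t = 19; −1 → 18 = s.
The latitude characters are unchanged.

HQ01st99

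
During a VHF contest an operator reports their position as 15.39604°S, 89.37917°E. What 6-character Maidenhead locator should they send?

NH44qo

Add 180° to longitude and 90° to latitude: 269.3792, 74.6040.
Field: lon ⌊269.3792/20⌋ = 13 → N; lat ⌊74.6040/10⌋ = 7 → H.
Square: lon ⌊9.3792/2⌋ = 4; lat ⌊4.6040/1⌋ = 4.
Subsquare: lon ⌊1.3792/0.0833333⌋ = 16 → q; lat ⌊0.6040/0.0416667⌋ = 14 → o.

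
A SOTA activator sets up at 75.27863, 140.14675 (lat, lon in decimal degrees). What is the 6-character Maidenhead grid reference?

Add 180° to longitude and 90° to latitude: 320.1467, 165.2786.
Field: 320.1467/20 → 16 → Q, 165.2786/10 → 16 → Q; chars QQ.
Square: 0.1467/2 → 0, 5.2786/1 → 5; chars 05.
Subsquare: 0.1467/0.0833333 → 1 → b, 0.2786/0.0416667 → 6 → g; chars bg.

QQ05bg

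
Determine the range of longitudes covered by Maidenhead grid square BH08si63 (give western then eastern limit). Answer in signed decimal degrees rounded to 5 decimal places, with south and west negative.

-158.45000, -158.44167

Field B=1, H=7: +1·20° lon, +7·10° lat → SW at lon -160°, lat -20°.
Square 0, 8: +0·2° lon, +8·1° lat → SW at lon -160°, lat -12°.
Subsquare s=18, i=8: +18·0.0833333° lon, +8·0.0416667° lat → SW at lon -158.5°, lat -11.6667°.
Extended square 6, 3: +6·0.00833333° lon, +3·0.00416667° lat → SW at lon -158.45°, lat -11.6542°.
Cell spans 0.00833333° lon × 0.00416667° lat.
west -158.45000, east -158.44167.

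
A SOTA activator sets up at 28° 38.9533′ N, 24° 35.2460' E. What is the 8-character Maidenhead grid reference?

KL28hp05

Offset from 180°W / 90°S: lon 204.58743°, lat 118.64922°.
Field: 204.58743/20 → 10 → K, 118.64922/10 → 11 → L; chars KL.
Square: 4.58743/2 → 2, 8.64922/1 → 8; chars 28.
Subsquare: 0.58743/0.0833333 → 7 → h, 0.64922/0.0416667 → 15 → p; chars hp.
Extended square: 0.00410/0.00833333 → 0, 0.02422/0.00416667 → 5; chars 05.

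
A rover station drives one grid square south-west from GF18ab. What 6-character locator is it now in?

GF08xa

Longitude subsquare a = 0; −1 → -1, wraps to 23 = x, carry into square.
Longitude square 1; −1 → 0.
Latitude subsquare b = 1; −1 → 0 = a.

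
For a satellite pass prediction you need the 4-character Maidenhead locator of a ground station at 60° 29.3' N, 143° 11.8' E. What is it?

QP10

Shift to the Maidenhead origin (180°W, 90°S): lon 323.20, lat 150.49.
Field: 323.20/20 → 16 → Q, 150.49/10 → 15 → P; chars QP.
Square: 3.20/2 → 1, 0.49/1 → 0; chars 10.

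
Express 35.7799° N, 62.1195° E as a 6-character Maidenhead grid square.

MM15bs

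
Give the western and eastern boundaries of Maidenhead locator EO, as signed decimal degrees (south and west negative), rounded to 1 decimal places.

Field E=4, O=14: +4·20° lon, +14·10° lat → SW at lon -100°, lat 50°.
Cell spans 20° lon × 10° lat.
west -100.0, east -80.0.

-100.0, -80.0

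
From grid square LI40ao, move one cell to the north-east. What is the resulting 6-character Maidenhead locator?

LI40bp

Longitude subsquare a = 0; +1 → 1 = b.
Latitude subsquare o = 14; +1 → 15 = p.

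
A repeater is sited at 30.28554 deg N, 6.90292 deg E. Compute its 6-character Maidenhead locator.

Offset from 180°W / 90°S: lon 186.9029°, lat 120.2855°.
Field: lon ⌊186.9029/20⌋ = 9 → J; lat ⌊120.2855/10⌋ = 12 → M.
Square: lon ⌊6.9029/2⌋ = 3; lat ⌊0.2855/1⌋ = 0.
Subsquare: lon ⌊0.9029/0.0833333⌋ = 10 → k; lat ⌊0.2855/0.0416667⌋ = 6 → g.

JM30kg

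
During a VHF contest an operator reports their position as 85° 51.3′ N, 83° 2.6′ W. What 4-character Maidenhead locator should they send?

Offset from 180°W / 90°S: lon 96.96°, lat 175.86°.
Field: lon ⌊96.96/20⌋ = 4 → E; lat ⌊175.86/10⌋ = 17 → R.
Square: lon ⌊16.96/2⌋ = 8; lat ⌊5.86/1⌋ = 5.

ER85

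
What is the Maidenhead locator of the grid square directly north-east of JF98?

KF09

Longitude square 9; +1 → 10, wraps to 0, carry into field.
Longitude field J = 9; +1 → 10 = K.
Latitude square 8; +1 → 9.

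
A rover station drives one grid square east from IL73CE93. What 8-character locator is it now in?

IL73de03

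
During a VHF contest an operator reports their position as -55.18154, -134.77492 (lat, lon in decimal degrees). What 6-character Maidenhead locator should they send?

Add 180° to longitude and 90° to latitude: 45.2251, 34.8185.
Field: 45.2251/20 → 2 → C, 34.8185/10 → 3 → D; chars CD.
Square: 5.2251/2 → 2, 4.8185/1 → 4; chars 24.
Subsquare: 1.2251/0.0833333 → 14 → o, 0.8185/0.0416667 → 19 → t; chars ot.

CD24ot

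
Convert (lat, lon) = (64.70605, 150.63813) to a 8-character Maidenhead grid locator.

QP54hq69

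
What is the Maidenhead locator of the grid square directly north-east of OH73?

Longitude square 7; +1 → 8.
Latitude square 3; +1 → 4.

OH84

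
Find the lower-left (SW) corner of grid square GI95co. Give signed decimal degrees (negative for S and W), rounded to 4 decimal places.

-4.4167, -41.8333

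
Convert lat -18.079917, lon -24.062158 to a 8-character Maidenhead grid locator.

Shift to the Maidenhead origin (180°W, 90°S): lon 155.93784, lat 71.92008.
Field (20°×10°, letters A–R): lon ⌊155.93784/20⌋ = 7 → H; lat ⌊71.92008/10⌋ = 7 → H.
Square (2°×1°, digits 0–9): lon ⌊15.93784/2⌋ = 7; lat ⌊1.92008/1⌋ = 1.
Subsquare (5′×2.5′, letters a–x): lon ⌊1.93784/0.0833333⌋ = 23 → x; lat ⌊0.92008/0.0416667⌋ = 22 → w.
Extended square (30″×15″, digits 0–9): lon ⌊0.02118/0.00833333⌋ = 2; lat ⌊0.00342/0.00416667⌋ = 0.

HH71xw20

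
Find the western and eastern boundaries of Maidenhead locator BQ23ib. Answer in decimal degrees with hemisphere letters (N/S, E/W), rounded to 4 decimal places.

155.3333° W, 155.2500° W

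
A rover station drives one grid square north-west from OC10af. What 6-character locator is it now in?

OC00xg

Longitude subsquare a = 0; −1 → -1, wraps to 23 = x, carry into square.
Longitude square 1; −1 → 0.
Latitude subsquare f = 5; +1 → 6 = g.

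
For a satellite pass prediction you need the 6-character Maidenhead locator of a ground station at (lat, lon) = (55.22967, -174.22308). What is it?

AO25vf

Offset from 180°W / 90°S: lon 5.7769°, lat 145.2297°.
Field (20°×10°, letters A–R): 5.7769/20 → 0 → A, 145.2297/10 → 14 → O; chars AO.
Square (2°×1°, digits 0–9): 5.7769/2 → 2, 5.2297/1 → 5; chars 25.
Subsquare (5′×2.5′, letters a–x): 1.7769/0.0833333 → 21 → v, 0.2297/0.0416667 → 5 → f; chars vf.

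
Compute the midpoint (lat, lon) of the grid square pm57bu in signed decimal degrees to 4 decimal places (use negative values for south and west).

37.8542, 130.1250

Field P=15, M=12: +15·20° lon, +12·10° lat → SW at lon 120°, lat 30°.
Square 5, 7: +5·2° lon, +7·1° lat → SW at lon 130°, lat 37°.
Subsquare b=1, u=20: +1·0.0833333° lon, +20·0.0416667° lat → SW at lon 130.083°, lat 37.8333°.
Cell spans 0.0833333° lon × 0.0416667° lat. Centre is SW corner plus half of each.
latitude 37.8542, longitude 130.1250.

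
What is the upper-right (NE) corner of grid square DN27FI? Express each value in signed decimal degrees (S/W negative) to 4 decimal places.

Field D=3, N=13: +3·20° lon, +13·10° lat → SW at lon -120°, lat 40°.
Square 2, 7: +2·2° lon, +7·1° lat → SW at lon -116°, lat 47°.
Subsquare f=5, i=8: +5·0.0833333° lon, +8·0.0416667° lat → SW at lon -115.583°, lat 47.3333°.
Cell spans 0.0833333° lon × 0.0416667° lat. NE corner is SW corner plus one full cell.
latitude 47.3750, longitude -115.5000.

47.3750, -115.5000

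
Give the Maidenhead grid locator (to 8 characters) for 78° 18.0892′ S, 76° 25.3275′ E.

MB81fq07

Offset from 180°W / 90°S: lon 256.42212°, lat 11.69851°.
Field (20°×10°, letters A–R): lon ⌊256.42212/20⌋ = 12 → M; lat ⌊11.69851/10⌋ = 1 → B.
Square (2°×1°, digits 0–9): lon ⌊16.42212/2⌋ = 8; lat ⌊1.69851/1⌋ = 1.
Subsquare (5′×2.5′, letters a–x): lon ⌊0.42212/0.0833333⌋ = 5 → f; lat ⌊0.69851/0.0416667⌋ = 16 → q.
Extended square (30″×15″, digits 0–9): lon ⌊0.00546/0.00833333⌋ = 0; lat ⌊0.03185/0.00416667⌋ = 7.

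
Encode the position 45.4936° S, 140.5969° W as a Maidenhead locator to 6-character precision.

Shift to the Maidenhead origin (180°W, 90°S): lon 39.4031, lat 44.5064.
Field: 39.4031/20 → 1 → B, 44.5064/10 → 4 → E; chars BE.
Square: 19.4031/2 → 9, 4.5064/1 → 4; chars 94.
Subsquare: 1.4031/0.0833333 → 16 → q, 0.5064/0.0416667 → 12 → m; chars qm.

BE94qm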